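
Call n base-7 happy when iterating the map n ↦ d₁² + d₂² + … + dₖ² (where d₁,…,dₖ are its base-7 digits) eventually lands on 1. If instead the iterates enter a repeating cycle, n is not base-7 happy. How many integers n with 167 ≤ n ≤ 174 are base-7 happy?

167: 167 → 49 → 1  — base-7 happy
168: 168 → 18 → 20 → 40 → 50 → 2 → 4 → 16 → 8 → 2  — not base-7 happy
169: 169 → 19 → 29 → 17 → 13 → 37 → 29  — not base-7 happy
170: 170 → 22 → 10 → 10  — not base-7 happy
171: 171 → 27 → 45 → 45  — not base-7 happy
172: 172 → 34 → 52 → 10 → 10  — not base-7 happy
173: 173 → 43 → 37 → 29 → 17 → 13 → 37  — not base-7 happy
174: 174 → 54 → 26 → 34 → 52 → 10 → 10  — not base-7 happy
base-7 happy: 167

1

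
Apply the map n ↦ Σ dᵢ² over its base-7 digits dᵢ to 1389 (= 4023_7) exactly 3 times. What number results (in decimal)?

1389 = (4,0,2,3)_7 → 4² + 0² + 2² + 3² = 29
29 = (4,1)_7 → 4² + 1² = 17
17 = (2,3)_7 → 2² + 3² = 13

13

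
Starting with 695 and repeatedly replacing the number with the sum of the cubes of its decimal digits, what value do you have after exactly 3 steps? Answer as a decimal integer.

695 → 6³ + 9³ + 5³ = 1070
1070 → 1³ + 0³ + 7³ + 0³ = 344
344 → 3³ + 4³ + 4³ = 155

155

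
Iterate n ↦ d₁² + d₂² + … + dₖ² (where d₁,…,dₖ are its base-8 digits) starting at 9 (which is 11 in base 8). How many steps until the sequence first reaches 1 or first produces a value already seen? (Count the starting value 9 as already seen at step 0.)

9 = (1,1)_8 → 1² + 1² = 1 + 1 = 2
2 = (2)_8 → 2² = 4
4 = (4)_8 → 4² = 16
16 = (2,0)_8 → 2² + 0² = 4 + 0 = 4  — 4 repeats.
That took 4 steps.

4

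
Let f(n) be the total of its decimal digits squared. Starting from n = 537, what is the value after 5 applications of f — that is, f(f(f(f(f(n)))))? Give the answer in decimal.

537 → 83
83 → 73
73 → 58
58 → 89
89 → 145

145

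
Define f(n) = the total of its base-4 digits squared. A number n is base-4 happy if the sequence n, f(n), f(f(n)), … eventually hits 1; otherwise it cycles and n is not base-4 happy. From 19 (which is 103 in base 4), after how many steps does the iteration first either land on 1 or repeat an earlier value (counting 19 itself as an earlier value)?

19 = (1,0,3)_4 → 10
10 = (2,2)_4 → 8
8 = (2,0)_4 → 4
4 = (1,0)_4 → 1  — reached 1.
That took 4 steps.

4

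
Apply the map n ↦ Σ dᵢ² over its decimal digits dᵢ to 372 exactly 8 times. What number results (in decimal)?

372 → 3² + 7² + 2² = 62
62 → 6² + 2² = 40
40 → 4² + 0² = 16
16 → 1² + 6² = 37
37 → 3² + 7² = 58
58 → 5² + 8² = 89
89 → 8² + 9² = 145
145 → 1² + 4² + 5² = 42

42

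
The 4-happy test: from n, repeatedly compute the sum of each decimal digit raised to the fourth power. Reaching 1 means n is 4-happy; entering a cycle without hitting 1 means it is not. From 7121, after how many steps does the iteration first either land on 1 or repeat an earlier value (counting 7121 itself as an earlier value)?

7121 → 7⁴ + 1⁴ + 2⁴ + 1⁴ = 2419
2419 → 2⁴ + 4⁴ + 1⁴ + 9⁴ = 6834
6834 → 6⁴ + 8⁴ + 3⁴ + 4⁴ = 5729
5729 → 5⁴ + 7⁴ + 2⁴ + 9⁴ = 9603
9603 → 9⁴ + 6⁴ + 0⁴ + 3⁴ = 7938
7938 → 7⁴ + 9⁴ + 3⁴ + 8⁴ = 13139
13139 → 1⁴ + 3⁴ + 1⁴ + 3⁴ + 9⁴ = 6725
6725 → 6⁴ + 7⁴ + 2⁴ + 5⁴ = 4338
4338 → 4⁴ + 3⁴ + 3⁴ + 8⁴ = 4514
4514 → 4⁴ + 5⁴ + 1⁴ + 4⁴ = 1138
1138 → 1⁴ + 1⁴ + 3⁴ + 8⁴ = 4179
4179 → 4⁴ + 1⁴ + 7⁴ + 9⁴ = 9219
9219 → 9⁴ + 2⁴ + 1⁴ + 9⁴ = 13139  — 13139 repeats.
That took 13 steps.

13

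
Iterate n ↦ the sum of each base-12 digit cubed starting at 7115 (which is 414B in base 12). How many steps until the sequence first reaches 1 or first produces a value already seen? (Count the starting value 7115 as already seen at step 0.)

7115 = (4,1,4,11)_12 → 4³ + 1³ + 4³ + 11³ = 64 + 1 + 64 + 1331 = 1460
1460 = (10,1,8)_12 → 10³ + 1³ + 8³ = 1000 + 1 + 512 = 1513
1513 = (10,6,1)_12 → 10³ + 6³ + 1³ = 1000 + 216 + 1 = 1217
1217 = (8,5,5)_12 → 8³ + 5³ + 5³ = 512 + 125 + 125 = 762
762 = (5,3,6)_12 → 5³ + 3³ + 6³ = 125 + 27 + 216 = 368
368 = (2,6,8)_12 → 2³ + 6³ + 8³ = 8 + 216 + 512 = 736
736 = (5,1,4)_12 → 5³ + 1³ + 4³ = 125 + 1 + 64 = 190
190 = (1,3,10)_12 → 1³ + 3³ + 10³ = 1 + 27 + 1000 = 1028
1028 = (7,1,8)_12 → 7³ + 1³ + 8³ = 343 + 1 + 512 = 856
856 = (5,11,4)_12 → 5³ + 11³ + 4³ = 125 + 1331 + 64 = 1520
1520 = (10,6,8)_12 → 10³ + 6³ + 8³ = 1000 + 216 + 512 = 1728
1728 = (1,0,0,0)_12 → 1³ + 0³ + 0³ + 0³ = 1 + 0 + 0 + 0 = 1  — reached 1.
That took 12 steps.

12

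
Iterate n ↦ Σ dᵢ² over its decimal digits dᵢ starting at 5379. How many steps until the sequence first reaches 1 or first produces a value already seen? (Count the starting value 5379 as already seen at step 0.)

15

5379 → 5² + 3² + 7² + 9² = 25 + 9 + 49 + 81 = 164
164 → 1² + 6² + 4² = 1 + 36 + 16 = 53
53 → 5² + 3² = 25 + 9 = 34
34 → 3² + 4² = 9 + 16 = 25
25 → 2² + 5² = 4 + 25 = 29
29 → 2² + 9² = 4 + 81 = 85
85 → 8² + 5² = 64 + 25 = 89
89 → 8² + 9² = 64 + 81 = 145
145 → 1² + 4² + 5² = 1 + 16 + 25 = 42
42 → 4² + 2² = 16 + 4 = 20
20 → 2² + 0² = 4 + 0 = 4
4 → 4² = 16
16 → 1² + 6² = 1 + 36 = 37
37 → 3² + 7² = 9 + 49 = 58
58 → 5² + 8² = 25 + 64 = 89  — 89 repeats.
That took 15 steps.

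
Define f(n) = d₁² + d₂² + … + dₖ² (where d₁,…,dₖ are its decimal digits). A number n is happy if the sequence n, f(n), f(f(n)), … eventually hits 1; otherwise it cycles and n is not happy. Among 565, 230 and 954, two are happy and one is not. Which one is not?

565: 565 → 86 → 100 → 1  — reaches 1 (happy)
230: 230 → 13 → 10 → 1  — reaches 1 (happy)
954: 954 → 122 → 9 → 81 → 65 → 61 → 37 → 58 → 89 → 145 → 42 → 20 → 4 → 16 → 37  — repeats 37 (not happy)

954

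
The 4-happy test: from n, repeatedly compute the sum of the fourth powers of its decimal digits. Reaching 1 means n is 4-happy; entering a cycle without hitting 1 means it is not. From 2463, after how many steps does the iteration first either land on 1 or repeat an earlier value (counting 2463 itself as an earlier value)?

2463 → 1649
1649 → 8114
8114 → 4354
4354 → 1218
1218 → 4114
4114 → 514
514 → 882
882 → 8208
8208 → 8208  — 8208 repeats.
That took 9 steps.

9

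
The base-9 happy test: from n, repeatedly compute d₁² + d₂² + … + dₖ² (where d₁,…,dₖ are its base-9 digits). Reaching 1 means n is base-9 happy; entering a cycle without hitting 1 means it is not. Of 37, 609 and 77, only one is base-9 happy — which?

37: 37 → 17 → 65 → 53 → 89 → 65  — repeats 65 (not base-9 happy)
609: 609 → 101 → 9 → 1  — reaches 1 (base-9 happy)
77: 77 → 89 → 65 → 53 → 89  — repeats 89 (not base-9 happy)

609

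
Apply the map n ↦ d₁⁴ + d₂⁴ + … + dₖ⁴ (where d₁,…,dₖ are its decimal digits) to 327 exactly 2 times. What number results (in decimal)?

10929

327 → 3⁴ + 2⁴ + 7⁴ = 2498
2498 → 2⁴ + 4⁴ + 9⁴ + 8⁴ = 10929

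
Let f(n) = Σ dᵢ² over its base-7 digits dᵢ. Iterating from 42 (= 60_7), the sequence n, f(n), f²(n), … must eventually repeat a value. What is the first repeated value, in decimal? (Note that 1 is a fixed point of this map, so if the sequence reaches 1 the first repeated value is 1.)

10

42 = (6,0)_7 → 36
36 = (5,1)_7 → 26
26 = (3,5)_7 → 34
34 = (4,6)_7 → 52
52 = (1,0,3)_7 → 10
10 = (1,3)_7 → 10  — 10 already appeared earlier.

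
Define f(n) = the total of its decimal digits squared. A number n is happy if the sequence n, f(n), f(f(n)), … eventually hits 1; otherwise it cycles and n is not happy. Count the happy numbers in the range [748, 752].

1

748: 748 → 129 → 86 → 100 → 1  — happy
749: 749 → 146 → 53 → 34 → 25 → 29 → 85 → 89 → 145 → 42 → 20 → 4 → 16 → 37 → 58 → 89  — not happy
750: 750 → 74 → 65 → 61 → 37 → 58 → 89 → 145 → 42 → 20 → 4 → 16 → 37  — not happy
751: 751 → 75 → 74 → 65 → 61 → 37 → 58 → 89 → 145 → 42 → 20 → 4 → 16 → 37  — not happy
752: 752 → 78 → 113 → 11 → 2 → 4 → 16 → 37 → 58 → 89 → 145 → 42 → 20 → 4  — not happy
happy: 748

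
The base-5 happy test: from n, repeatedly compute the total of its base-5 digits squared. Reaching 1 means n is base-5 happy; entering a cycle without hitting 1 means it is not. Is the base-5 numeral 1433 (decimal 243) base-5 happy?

base-5 happy

243 = (1,4,3,3)_5 → 1² + 4² + 3² + 3² = 1 + 16 + 9 + 9 = 35
35 = (1,2,0)_5 → 1² + 2² + 0² = 1 + 4 + 0 = 5
5 = (1,0)_5 → 1² + 0² = 1 + 0 = 1  — reached 1.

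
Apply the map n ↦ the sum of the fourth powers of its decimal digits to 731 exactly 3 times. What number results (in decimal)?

7329

731 → 2483
2483 → 4449
4449 → 7329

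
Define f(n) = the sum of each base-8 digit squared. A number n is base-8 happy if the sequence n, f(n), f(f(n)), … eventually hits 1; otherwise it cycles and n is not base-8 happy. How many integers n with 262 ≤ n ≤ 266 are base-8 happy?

262: 262 → 52 → 52  (repeats 52)
263: 263 → 65 → 2 → 4 → 16 → 4  (repeats 4)
264: 264 → 17 → 5 → 25 → 10 → 5  (repeats 5)
265: 265 → 18 → 8 → 1  (reaches 1)
266: 266 → 21 → 29 → 34 → 20 → 20  (repeats 20)
base-8 happy: 265

1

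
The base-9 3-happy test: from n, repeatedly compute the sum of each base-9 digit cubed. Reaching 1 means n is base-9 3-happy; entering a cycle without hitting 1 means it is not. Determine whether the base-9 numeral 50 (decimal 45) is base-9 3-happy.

base-9 3-happy

45 = (5,0)_9 → 5³ + 0³ = 125 + 0 = 125
125 = (1,4,8)_9 → 1³ + 4³ + 8³ = 1 + 64 + 512 = 577
577 = (7,1,1)_9 → 7³ + 1³ + 1³ = 343 + 1 + 1 = 345
345 = (4,2,3)_9 → 4³ + 2³ + 3³ = 64 + 8 + 27 = 99
99 = (1,2,0)_9 → 1³ + 2³ + 0³ = 1 + 8 + 0 = 9
9 = (1,0)_9 → 1³ + 0³ = 1 + 0 = 1  — reached 1.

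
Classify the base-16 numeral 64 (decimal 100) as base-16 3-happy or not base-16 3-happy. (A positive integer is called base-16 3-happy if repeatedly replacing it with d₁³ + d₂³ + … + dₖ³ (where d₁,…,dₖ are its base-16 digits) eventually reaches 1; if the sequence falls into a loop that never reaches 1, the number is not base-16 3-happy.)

base-16 3-happy

100 = (6,4)_16 → 6³ + 4³ = 216 + 64 = 280
280 = (1,1,8)_16 → 1³ + 1³ + 8³ = 1 + 1 + 512 = 514
514 = (2,0,2)_16 → 2³ + 0³ + 2³ = 8 + 0 + 8 = 16
16 = (1,0)_16 → 1³ + 0³ = 1 + 0 = 1  — reached 1.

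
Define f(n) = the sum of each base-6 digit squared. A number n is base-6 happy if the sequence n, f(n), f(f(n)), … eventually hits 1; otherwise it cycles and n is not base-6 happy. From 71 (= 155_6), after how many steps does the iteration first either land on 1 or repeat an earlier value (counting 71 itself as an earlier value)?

71 = (1,5,5)_6 → 1² + 5² + 5² = 1 + 25 + 25 = 51
51 = (1,2,3)_6 → 1² + 2² + 3² = 1 + 4 + 9 = 14
14 = (2,2)_6 → 2² + 2² = 4 + 4 = 8
8 = (1,2)_6 → 1² + 2² = 1 + 4 = 5
5 = (5)_6 → 5² = 25
25 = (4,1)_6 → 4² + 1² = 16 + 1 = 17
17 = (2,5)_6 → 2² + 5² = 4 + 25 = 29
29 = (4,5)_6 → 4² + 5² = 16 + 25 = 41
41 = (1,0,5)_6 → 1² + 0² + 5² = 1 + 0 + 25 = 26
26 = (4,2)_6 → 4² + 2² = 16 + 4 = 20
20 = (3,2)_6 → 3² + 2² = 9 + 4 = 13
13 = (2,1)_6 → 2² + 1² = 4 + 1 = 5  — 5 repeats.
That took 12 steps.

12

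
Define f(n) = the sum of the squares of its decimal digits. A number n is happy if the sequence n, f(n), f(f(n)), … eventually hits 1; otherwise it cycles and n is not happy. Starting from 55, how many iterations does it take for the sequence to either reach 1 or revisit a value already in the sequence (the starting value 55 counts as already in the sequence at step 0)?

55 → 5² + 5² = 50
50 → 5² + 0² = 25
25 → 2² + 5² = 29
29 → 2² + 9² = 85
85 → 8² + 5² = 89
89 → 8² + 9² = 145
145 → 1² + 4² + 5² = 42
42 → 4² + 2² = 20
20 → 2² + 0² = 4
4 → 4² = 16
16 → 1² + 6² = 37
37 → 3² + 7² = 58
58 → 5² + 8² = 89  — 89 repeats.
That took 13 steps.

13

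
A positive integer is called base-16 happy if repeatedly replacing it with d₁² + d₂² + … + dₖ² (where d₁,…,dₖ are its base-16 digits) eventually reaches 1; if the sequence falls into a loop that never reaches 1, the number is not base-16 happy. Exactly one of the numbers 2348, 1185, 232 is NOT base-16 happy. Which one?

2348: 2348 → 229 → 221 → 338 → 30 → 197 → 169 → 181 → 146 → 85 → 50 → 13 → 169  — repeats 169 (not base-16 happy)
1185: 1185 → 117 → 74 → 116 → 65 → 17 → 2 → 4 → 16 → 1  — reaches 1 (base-16 happy)
232: 232 → 260 → 17 → 2 → 4 → 16 → 1  — reaches 1 (base-16 happy)

2348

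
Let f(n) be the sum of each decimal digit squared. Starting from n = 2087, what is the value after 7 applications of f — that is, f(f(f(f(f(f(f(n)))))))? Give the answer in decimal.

2087 → 2² + 0² + 8² + 7² = 4 + 0 + 64 + 49 = 117
117 → 1² + 1² + 7² = 1 + 1 + 49 = 51
51 → 5² + 1² = 25 + 1 = 26
26 → 2² + 6² = 4 + 36 = 40
40 → 4² + 0² = 16 + 0 = 16
16 → 1² + 6² = 1 + 36 = 37
37 → 3² + 7² = 9 + 49 = 58

58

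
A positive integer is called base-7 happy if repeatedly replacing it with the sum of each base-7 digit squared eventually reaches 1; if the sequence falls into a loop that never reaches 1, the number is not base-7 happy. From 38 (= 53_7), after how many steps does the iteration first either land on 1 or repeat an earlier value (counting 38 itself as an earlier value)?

4

38 = (5,3)_7 → 5² + 3² = 34
34 = (4,6)_7 → 4² + 6² = 52
52 = (1,0,3)_7 → 1² + 0² + 3² = 10
10 = (1,3)_7 → 1² + 3² = 10  — 10 repeats.
That took 4 steps.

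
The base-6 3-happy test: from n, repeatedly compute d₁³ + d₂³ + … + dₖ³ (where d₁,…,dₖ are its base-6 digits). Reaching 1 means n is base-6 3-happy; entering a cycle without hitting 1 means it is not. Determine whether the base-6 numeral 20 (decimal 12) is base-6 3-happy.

12 = (2,0)_6 → 2³ + 0³ = 8 + 0 = 8
8 = (1,2)_6 → 1³ + 2³ = 1 + 8 = 9
9 = (1,3)_6 → 1³ + 3³ = 1 + 27 = 28
28 = (4,4)_6 → 4³ + 4³ = 64 + 64 = 128
128 = (3,3,2)_6 → 3³ + 3³ + 2³ = 27 + 27 + 8 = 62
62 = (1,4,2)_6 → 1³ + 4³ + 2³ = 1 + 64 + 8 = 73
73 = (2,0,1)_6 → 2³ + 0³ + 1³ = 8 + 0 + 1 = 9  — 9 already seen; the sequence cycles without reaching 1.

not base-6 3-happy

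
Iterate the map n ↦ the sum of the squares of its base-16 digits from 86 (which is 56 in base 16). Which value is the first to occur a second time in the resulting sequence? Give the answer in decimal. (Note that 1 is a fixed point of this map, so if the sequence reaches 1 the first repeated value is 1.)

86 = (5,6)_16 → 5² + 6² = 25 + 36 = 61
61 = (3,13)_16 → 3² + 13² = 9 + 169 = 178
178 = (11,2)_16 → 11² + 2² = 121 + 4 = 125
125 = (7,13)_16 → 7² + 13² = 49 + 169 = 218
218 = (13,10)_16 → 13² + 10² = 169 + 100 = 269
269 = (1,0,13)_16 → 1² + 0² + 13² = 1 + 0 + 169 = 170
170 = (10,10)_16 → 10² + 10² = 100 + 100 = 200
200 = (12,8)_16 → 12² + 8² = 144 + 64 = 208
208 = (13,0)_16 → 13² + 0² = 169 + 0 = 169
169 = (10,9)_16 → 10² + 9² = 100 + 81 = 181
181 = (11,5)_16 → 11² + 5² = 121 + 25 = 146
146 = (9,2)_16 → 9² + 2² = 81 + 4 = 85
85 = (5,5)_16 → 5² + 5² = 25 + 25 = 50
50 = (3,2)_16 → 3² + 2² = 9 + 4 = 13
13 = (13)_16 → 13² = 169  — 169 already appeared earlier.

169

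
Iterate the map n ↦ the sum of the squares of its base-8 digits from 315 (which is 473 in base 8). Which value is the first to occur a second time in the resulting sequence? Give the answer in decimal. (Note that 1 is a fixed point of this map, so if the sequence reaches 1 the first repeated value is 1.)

16

315 = (4,7,3)_8 → 4² + 7² + 3² = 16 + 49 + 9 = 74
74 = (1,1,2)_8 → 1² + 1² + 2² = 1 + 1 + 4 = 6
6 = (6)_8 → 6² = 36
36 = (4,4)_8 → 4² + 4² = 16 + 16 = 32
32 = (4,0)_8 → 4² + 0² = 16 + 0 = 16
16 = (2,0)_8 → 2² + 0² = 4 + 0 = 4
4 = (4)_8 → 4² = 16  — 16 already appeared earlier.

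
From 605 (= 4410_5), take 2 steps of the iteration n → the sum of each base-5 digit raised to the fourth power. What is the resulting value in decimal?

605 = (4,4,1,0)_5 → 4⁴ + 4⁴ + 1⁴ + 0⁴ = 256 + 256 + 1 + 0 = 513
513 = (4,0,2,3)_5 → 4⁴ + 0⁴ + 2⁴ + 3⁴ = 256 + 0 + 16 + 81 = 353

353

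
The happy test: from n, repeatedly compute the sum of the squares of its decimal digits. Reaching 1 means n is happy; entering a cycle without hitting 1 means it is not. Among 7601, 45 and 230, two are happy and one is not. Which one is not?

45

7601: 7601 → 86 → 100 → 1  — reaches 1 (happy)
45: 45 → 41 → 17 → 50 → 25 → 29 → 85 → 89 → 145 → 42 → 20 → 4 → 16 → 37 → 58 → 89  — repeats 89 (not happy)
230: 230 → 13 → 10 → 1  — reaches 1 (happy)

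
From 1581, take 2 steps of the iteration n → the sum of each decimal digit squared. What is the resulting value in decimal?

82

1581 → 91
91 → 82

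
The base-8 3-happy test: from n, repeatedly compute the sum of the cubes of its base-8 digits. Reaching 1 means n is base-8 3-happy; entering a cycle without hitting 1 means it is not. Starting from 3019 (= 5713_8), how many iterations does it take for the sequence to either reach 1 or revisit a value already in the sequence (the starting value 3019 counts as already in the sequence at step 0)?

7

3019 = (5,7,1,3)_8 → 496
496 = (7,6,0)_8 → 559
559 = (1,0,5,7)_8 → 469
469 = (7,2,5)_8 → 476
476 = (7,3,4)_8 → 434
434 = (6,6,2)_8 → 440
440 = (6,7,0)_8 → 559  — 559 repeats.
That took 7 steps.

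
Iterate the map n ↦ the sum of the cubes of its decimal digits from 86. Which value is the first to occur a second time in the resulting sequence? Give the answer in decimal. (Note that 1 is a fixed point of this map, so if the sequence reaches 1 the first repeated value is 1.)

371

86 → 8³ + 6³ = 728
728 → 7³ + 2³ + 8³ = 863
863 → 8³ + 6³ + 3³ = 755
755 → 7³ + 5³ + 5³ = 593
593 → 5³ + 9³ + 3³ = 881
881 → 8³ + 8³ + 1³ = 1025
1025 → 1³ + 0³ + 2³ + 5³ = 134
134 → 1³ + 3³ + 4³ = 92
92 → 9³ + 2³ = 737
737 → 7³ + 3³ + 7³ = 713
713 → 7³ + 1³ + 3³ = 371
371 → 3³ + 7³ + 1³ = 371  — 371 already appeared earlier.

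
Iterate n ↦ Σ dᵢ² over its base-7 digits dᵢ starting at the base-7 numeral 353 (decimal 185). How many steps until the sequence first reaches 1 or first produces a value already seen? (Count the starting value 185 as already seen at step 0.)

185 = (3,5,3)_7 → 3² + 5² + 3² = 9 + 25 + 9 = 43
43 = (6,1)_7 → 6² + 1² = 36 + 1 = 37
37 = (5,2)_7 → 5² + 2² = 25 + 4 = 29
29 = (4,1)_7 → 4² + 1² = 16 + 1 = 17
17 = (2,3)_7 → 2² + 3² = 4 + 9 = 13
13 = (1,6)_7 → 1² + 6² = 1 + 36 = 37  — 37 repeats.
That took 6 steps.

6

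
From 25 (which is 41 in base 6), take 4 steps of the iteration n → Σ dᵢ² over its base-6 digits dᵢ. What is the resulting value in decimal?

25 = (4,1)_6 → 4² + 1² = 17
17 = (2,5)_6 → 2² + 5² = 29
29 = (4,5)_6 → 4² + 5² = 41
41 = (1,0,5)_6 → 1² + 0² + 5² = 26

26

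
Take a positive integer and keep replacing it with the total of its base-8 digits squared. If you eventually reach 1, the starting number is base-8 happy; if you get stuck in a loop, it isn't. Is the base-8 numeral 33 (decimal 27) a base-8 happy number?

base-8 happy

27 = (3,3)_8 → 18
18 = (2,2)_8 → 8
8 = (1,0)_8 → 1  — reached 1.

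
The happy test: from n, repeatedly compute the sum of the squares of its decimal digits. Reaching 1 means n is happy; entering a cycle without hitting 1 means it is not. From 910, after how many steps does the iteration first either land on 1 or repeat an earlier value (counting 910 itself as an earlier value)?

4

910 → 9² + 1² + 0² = 82
82 → 8² + 2² = 68
68 → 6² + 8² = 100
100 → 1² + 0² + 0² = 1  — reached 1.
That took 4 steps.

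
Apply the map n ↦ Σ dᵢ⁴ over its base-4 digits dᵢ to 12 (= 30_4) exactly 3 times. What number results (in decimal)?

81

12 = (3,0)_4 → 81
81 = (1,1,0,1)_4 → 3
3 = (3)_4 → 81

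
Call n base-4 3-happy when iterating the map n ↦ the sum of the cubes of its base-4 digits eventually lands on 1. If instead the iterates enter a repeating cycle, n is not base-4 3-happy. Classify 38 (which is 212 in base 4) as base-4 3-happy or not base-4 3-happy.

38 = (2,1,2)_4 → 2³ + 1³ + 2³ = 17
17 = (1,0,1)_4 → 1³ + 0³ + 1³ = 2
2 = (2)_4 → 2³ = 8
8 = (2,0)_4 → 2³ + 0³ = 8  — 8 already seen; the sequence cycles without reaching 1.

not base-4 3-happy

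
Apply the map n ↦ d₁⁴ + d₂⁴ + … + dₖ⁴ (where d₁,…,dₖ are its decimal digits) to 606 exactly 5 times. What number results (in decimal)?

6514

606 → 6⁴ + 0⁴ + 6⁴ = 2592
2592 → 2⁴ + 5⁴ + 9⁴ + 2⁴ = 7218
7218 → 7⁴ + 2⁴ + 1⁴ + 8⁴ = 6514
6514 → 6⁴ + 5⁴ + 1⁴ + 4⁴ = 2178
2178 → 2⁴ + 1⁴ + 7⁴ + 8⁴ = 6514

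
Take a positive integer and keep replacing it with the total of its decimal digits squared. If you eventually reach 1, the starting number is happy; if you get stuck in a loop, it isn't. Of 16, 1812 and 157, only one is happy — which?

1812

16: 16 → 37 → 58 → 89 → 145 → 42 → 20 → 4 → 16  — repeats 16 (not happy)
1812: 1812 → 70 → 49 → 97 → 130 → 10 → 1  — reaches 1 (happy)
157: 157 → 75 → 74 → 65 → 61 → 37 → 58 → 89 → 145 → 42 → 20 → 4 → 16 → 37  — repeats 37 (not happy)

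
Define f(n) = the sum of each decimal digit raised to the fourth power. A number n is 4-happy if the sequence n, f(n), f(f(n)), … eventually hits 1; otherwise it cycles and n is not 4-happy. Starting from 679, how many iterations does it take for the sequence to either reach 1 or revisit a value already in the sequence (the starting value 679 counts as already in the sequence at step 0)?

679 → 6⁴ + 7⁴ + 9⁴ = 10258
10258 → 1⁴ + 0⁴ + 2⁴ + 5⁴ + 8⁴ = 4738
4738 → 4⁴ + 7⁴ + 3⁴ + 8⁴ = 6834
6834 → 6⁴ + 8⁴ + 3⁴ + 4⁴ = 5729
5729 → 5⁴ + 7⁴ + 2⁴ + 9⁴ = 9603
9603 → 9⁴ + 6⁴ + 0⁴ + 3⁴ = 7938
7938 → 7⁴ + 9⁴ + 3⁴ + 8⁴ = 13139
13139 → 1⁴ + 3⁴ + 1⁴ + 3⁴ + 9⁴ = 6725
6725 → 6⁴ + 7⁴ + 2⁴ + 5⁴ = 4338
4338 → 4⁴ + 3⁴ + 3⁴ + 8⁴ = 4514
4514 → 4⁴ + 5⁴ + 1⁴ + 4⁴ = 1138
1138 → 1⁴ + 1⁴ + 3⁴ + 8⁴ = 4179
4179 → 4⁴ + 1⁴ + 7⁴ + 9⁴ = 9219
9219 → 9⁴ + 2⁴ + 1⁴ + 9⁴ = 13139  — 13139 repeats.
That took 14 steps.

14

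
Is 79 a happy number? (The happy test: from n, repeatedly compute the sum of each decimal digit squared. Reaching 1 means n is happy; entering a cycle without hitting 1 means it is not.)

79 → 7² + 9² = 49 + 81 = 130
130 → 1² + 3² + 0² = 1 + 9 + 0 = 10
10 → 1² + 0² = 1 + 0 = 1  — reached 1.

happy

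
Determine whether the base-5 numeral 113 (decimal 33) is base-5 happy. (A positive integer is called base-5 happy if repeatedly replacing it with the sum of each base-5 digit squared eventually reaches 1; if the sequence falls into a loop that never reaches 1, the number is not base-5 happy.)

base-5 happy

33 = (1,1,3)_5 → 1² + 1² + 3² = 11
11 = (2,1)_5 → 2² + 1² = 5
5 = (1,0)_5 → 1² + 0² = 1  — reached 1.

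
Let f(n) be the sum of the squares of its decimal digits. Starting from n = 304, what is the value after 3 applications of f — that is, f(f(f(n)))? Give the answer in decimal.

85

304 → 3² + 0² + 4² = 25
25 → 2² + 5² = 29
29 → 2² + 9² = 85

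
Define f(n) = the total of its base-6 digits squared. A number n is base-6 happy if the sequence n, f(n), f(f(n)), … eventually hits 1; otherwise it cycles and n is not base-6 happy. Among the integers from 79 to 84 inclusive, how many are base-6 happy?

79: 79 → 6 → 1  — base-6 happy
80: 80 → 9 → 10 → 17 → 29 → 41 → 26 → 20 → 13 → 5 → 25 → 17  — not base-6 happy
81: 81 → 14 → 8 → 5 → 25 → 17 → 29 → 41 → 26 → 20 → 13 → 5  — not base-6 happy
82: 82 → 21 → 18 → 9 → 10 → 17 → 29 → 41 → 26 → 20 → 13 → 5 → 25 → 17  — not base-6 happy
83: 83 → 30 → 25 → 17 → 29 → 41 → 26 → 20 → 13 → 5 → 25  — not base-6 happy
84: 84 → 8 → 5 → 25 → 17 → 29 → 41 → 26 → 20 → 13 → 5  — not base-6 happy
base-6 happy: 79

1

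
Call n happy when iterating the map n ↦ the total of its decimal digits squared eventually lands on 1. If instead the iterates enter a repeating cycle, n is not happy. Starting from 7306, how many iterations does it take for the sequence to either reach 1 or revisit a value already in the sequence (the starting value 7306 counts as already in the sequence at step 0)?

7306 → 7² + 3² + 0² + 6² = 94
94 → 9² + 4² = 97
97 → 9² + 7² = 130
130 → 1² + 3² + 0² = 10
10 → 1² + 0² = 1  — reached 1.
That took 5 steps.

5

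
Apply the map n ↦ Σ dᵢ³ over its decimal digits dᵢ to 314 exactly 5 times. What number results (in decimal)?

371

314 → 3³ + 1³ + 4³ = 92
92 → 9³ + 2³ = 737
737 → 7³ + 3³ + 7³ = 713
713 → 7³ + 1³ + 3³ = 371
371 → 3³ + 7³ + 1³ = 371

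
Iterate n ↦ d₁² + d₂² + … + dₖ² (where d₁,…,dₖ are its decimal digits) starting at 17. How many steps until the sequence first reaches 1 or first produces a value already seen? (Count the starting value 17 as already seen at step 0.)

17 → 1² + 7² = 50
50 → 5² + 0² = 25
25 → 2² + 5² = 29
29 → 2² + 9² = 85
85 → 8² + 5² = 89
89 → 8² + 9² = 145
145 → 1² + 4² + 5² = 42
42 → 4² + 2² = 20
20 → 2² + 0² = 4
4 → 4² = 16
16 → 1² + 6² = 37
37 → 3² + 7² = 58
58 → 5² + 8² = 89  — 89 repeats.
That took 13 steps.

13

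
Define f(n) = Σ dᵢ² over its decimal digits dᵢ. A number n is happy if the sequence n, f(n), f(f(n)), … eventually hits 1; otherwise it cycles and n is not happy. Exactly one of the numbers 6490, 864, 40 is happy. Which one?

6490: 6490 → 133 → 19 → 82 → 68 → 100 → 1  — reaches 1 (happy)
864: 864 → 116 → 38 → 73 → 58 → 89 → 145 → 42 → 20 → 4 → 16 → 37 → 58  — repeats 58 (not happy)
40: 40 → 16 → 37 → 58 → 89 → 145 → 42 → 20 → 4 → 16  — repeats 16 (not happy)

6490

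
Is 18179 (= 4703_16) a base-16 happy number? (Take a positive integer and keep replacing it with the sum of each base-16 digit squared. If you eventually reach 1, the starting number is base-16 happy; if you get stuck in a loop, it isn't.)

base-16 happy

18179 = (4,7,0,3)_16 → 4² + 7² + 0² + 3² = 74
74 = (4,10)_16 → 4² + 10² = 116
116 = (7,4)_16 → 7² + 4² = 65
65 = (4,1)_16 → 4² + 1² = 17
17 = (1,1)_16 → 1² + 1² = 2
2 = (2)_16 → 2² = 4
4 = (4)_16 → 4² = 16
16 = (1,0)_16 → 1² + 0² = 1  — reached 1.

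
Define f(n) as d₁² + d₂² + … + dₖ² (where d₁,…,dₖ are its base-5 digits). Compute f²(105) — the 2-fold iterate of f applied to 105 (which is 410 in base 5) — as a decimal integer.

105 = (4,1,0)_5 → 4² + 1² + 0² = 17
17 = (3,2)_5 → 3² + 2² = 13

13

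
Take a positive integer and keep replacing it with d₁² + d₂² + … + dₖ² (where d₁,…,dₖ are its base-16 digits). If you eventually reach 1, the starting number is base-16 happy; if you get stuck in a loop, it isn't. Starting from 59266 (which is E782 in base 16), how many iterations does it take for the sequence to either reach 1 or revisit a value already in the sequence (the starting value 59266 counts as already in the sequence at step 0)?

9

59266 = (14,7,8,2)_16 → 14² + 7² + 8² + 2² = 313
313 = (1,3,9)_16 → 1² + 3² + 9² = 91
91 = (5,11)_16 → 5² + 11² = 146
146 = (9,2)_16 → 9² + 2² = 85
85 = (5,5)_16 → 5² + 5² = 50
50 = (3,2)_16 → 3² + 2² = 13
13 = (13)_16 → 13² = 169
169 = (10,9)_16 → 10² + 9² = 181
181 = (11,5)_16 → 11² + 5² = 146  — 146 repeats.
That took 9 steps.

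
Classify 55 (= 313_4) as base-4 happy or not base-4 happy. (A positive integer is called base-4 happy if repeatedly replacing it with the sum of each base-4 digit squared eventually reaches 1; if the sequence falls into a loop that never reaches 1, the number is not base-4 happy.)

55 = (3,1,3)_4 → 3² + 1² + 3² = 19
19 = (1,0,3)_4 → 1² + 0² + 3² = 10
10 = (2,2)_4 → 2² + 2² = 8
8 = (2,0)_4 → 2² + 0² = 4
4 = (1,0)_4 → 1² + 0² = 1  — reached 1.

base-4 happy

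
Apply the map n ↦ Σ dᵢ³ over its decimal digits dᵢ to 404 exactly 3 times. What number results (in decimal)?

134

404 → 4³ + 0³ + 4³ = 128
128 → 1³ + 2³ + 8³ = 521
521 → 5³ + 2³ + 1³ = 134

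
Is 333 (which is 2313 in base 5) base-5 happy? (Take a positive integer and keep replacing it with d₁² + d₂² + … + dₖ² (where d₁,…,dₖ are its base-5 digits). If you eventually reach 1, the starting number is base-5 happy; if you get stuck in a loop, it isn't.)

333 = (2,3,1,3)_5 → 23
23 = (4,3)_5 → 25
25 = (1,0,0)_5 → 1  — reached 1.

base-5 happy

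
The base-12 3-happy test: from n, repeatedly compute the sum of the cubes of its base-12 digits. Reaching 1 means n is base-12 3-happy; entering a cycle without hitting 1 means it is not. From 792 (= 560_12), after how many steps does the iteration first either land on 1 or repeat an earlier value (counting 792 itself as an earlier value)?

792 = (5,6,0)_12 → 5³ + 6³ + 0³ = 125 + 216 + 0 = 341
341 = (2,4,5)_12 → 2³ + 4³ + 5³ = 8 + 64 + 125 = 197
197 = (1,4,5)_12 → 1³ + 4³ + 5³ = 1 + 64 + 125 = 190
190 = (1,3,10)_12 → 1³ + 3³ + 10³ = 1 + 27 + 1000 = 1028
1028 = (7,1,8)_12 → 7³ + 1³ + 8³ = 343 + 1 + 512 = 856
856 = (5,11,4)_12 → 5³ + 11³ + 4³ = 125 + 1331 + 64 = 1520
1520 = (10,6,8)_12 → 10³ + 6³ + 8³ = 1000 + 216 + 512 = 1728
1728 = (1,0,0,0)_12 → 1³ + 0³ + 0³ + 0³ = 1 + 0 + 0 + 0 = 1  — reached 1.
That took 8 steps.

8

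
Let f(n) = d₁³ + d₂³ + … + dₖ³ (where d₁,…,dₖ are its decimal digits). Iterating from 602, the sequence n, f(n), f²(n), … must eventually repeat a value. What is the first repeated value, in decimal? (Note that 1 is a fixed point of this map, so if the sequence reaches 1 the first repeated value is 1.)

602 → 6³ + 0³ + 2³ = 216 + 0 + 8 = 224
224 → 2³ + 2³ + 4³ = 8 + 8 + 64 = 80
80 → 8³ + 0³ = 512 + 0 = 512
512 → 5³ + 1³ + 2³ = 125 + 1 + 8 = 134
134 → 1³ + 3³ + 4³ = 1 + 27 + 64 = 92
92 → 9³ + 2³ = 729 + 8 = 737
737 → 7³ + 3³ + 7³ = 343 + 27 + 343 = 713
713 → 7³ + 1³ + 3³ = 343 + 1 + 27 = 371
371 → 3³ + 7³ + 1³ = 27 + 343 + 1 = 371  — 371 already appeared earlier.

371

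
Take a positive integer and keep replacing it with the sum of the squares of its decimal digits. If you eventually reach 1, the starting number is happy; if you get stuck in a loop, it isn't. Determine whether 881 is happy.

881 → 8² + 8² + 1² = 129
129 → 1² + 2² + 9² = 86
86 → 8² + 6² = 100
100 → 1² + 0² + 0² = 1  — reached 1.

happy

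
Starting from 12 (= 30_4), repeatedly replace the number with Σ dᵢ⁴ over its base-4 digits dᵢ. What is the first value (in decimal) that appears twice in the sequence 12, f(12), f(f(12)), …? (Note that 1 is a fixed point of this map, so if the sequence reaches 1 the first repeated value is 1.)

81

12 = (3,0)_4 → 3⁴ + 0⁴ = 81 + 0 = 81
81 = (1,1,0,1)_4 → 1⁴ + 1⁴ + 0⁴ + 1⁴ = 1 + 1 + 0 + 1 = 3
3 = (3)_4 → 3⁴ = 81  — 81 already appeared earlier.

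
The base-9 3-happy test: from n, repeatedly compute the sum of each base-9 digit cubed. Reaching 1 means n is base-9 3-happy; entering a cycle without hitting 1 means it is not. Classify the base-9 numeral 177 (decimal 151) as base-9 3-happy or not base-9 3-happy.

not base-9 3-happy

151 = (1,7,7)_9 → 687
687 = (8,4,3)_9 → 603
603 = (7,4,0)_9 → 407
407 = (5,0,2)_9 → 133
133 = (1,5,7)_9 → 469
469 = (5,7,1)_9 → 469  — 469 already seen; the sequence cycles without reaching 1.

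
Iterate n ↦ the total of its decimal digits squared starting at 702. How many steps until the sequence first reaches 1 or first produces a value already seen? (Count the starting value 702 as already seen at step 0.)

702 → 7² + 0² + 2² = 49 + 0 + 4 = 53
53 → 5² + 3² = 25 + 9 = 34
34 → 3² + 4² = 9 + 16 = 25
25 → 2² + 5² = 4 + 25 = 29
29 → 2² + 9² = 4 + 81 = 85
85 → 8² + 5² = 64 + 25 = 89
89 → 8² + 9² = 64 + 81 = 145
145 → 1² + 4² + 5² = 1 + 16 + 25 = 42
42 → 4² + 2² = 16 + 4 = 20
20 → 2² + 0² = 4 + 0 = 4
4 → 4² = 16
16 → 1² + 6² = 1 + 36 = 37
37 → 3² + 7² = 9 + 49 = 58
58 → 5² + 8² = 25 + 64 = 89  — 89 repeats.
That took 14 steps.

14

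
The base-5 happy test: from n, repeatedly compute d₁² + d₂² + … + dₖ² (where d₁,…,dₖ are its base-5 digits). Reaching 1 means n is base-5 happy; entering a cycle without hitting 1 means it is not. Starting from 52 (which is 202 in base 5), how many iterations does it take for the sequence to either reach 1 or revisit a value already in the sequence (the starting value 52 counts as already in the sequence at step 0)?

5

52 = (2,0,2)_5 → 2² + 0² + 2² = 4 + 0 + 4 = 8
8 = (1,3)_5 → 1² + 3² = 1 + 9 = 10
10 = (2,0)_5 → 2² + 0² = 4 + 0 = 4
4 = (4)_5 → 4² = 16
16 = (3,1)_5 → 3² + 1² = 9 + 1 = 10  — 10 repeats.
That took 5 steps.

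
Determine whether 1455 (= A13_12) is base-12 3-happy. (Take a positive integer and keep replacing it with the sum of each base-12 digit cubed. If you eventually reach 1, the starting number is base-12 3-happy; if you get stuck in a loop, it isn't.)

1455 = (10,1,3)_12 → 10³ + 1³ + 3³ = 1028
1028 = (7,1,8)_12 → 7³ + 1³ + 8³ = 856
856 = (5,11,4)_12 → 5³ + 11³ + 4³ = 1520
1520 = (10,6,8)_12 → 10³ + 6³ + 8³ = 1728
1728 = (1,0,0,0)_12 → 1³ + 0³ + 0³ + 0³ = 1  — reached 1.

base-12 3-happy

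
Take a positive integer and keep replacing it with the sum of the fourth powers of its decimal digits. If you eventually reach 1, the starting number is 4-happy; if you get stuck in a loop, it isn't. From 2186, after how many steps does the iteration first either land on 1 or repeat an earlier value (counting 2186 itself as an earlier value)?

14

2186 → 2⁴ + 1⁴ + 8⁴ + 6⁴ = 5409
5409 → 5⁴ + 4⁴ + 0⁴ + 9⁴ = 7442
7442 → 7⁴ + 4⁴ + 4⁴ + 2⁴ = 2929
2929 → 2⁴ + 9⁴ + 2⁴ + 9⁴ = 13154
13154 → 1⁴ + 3⁴ + 1⁴ + 5⁴ + 4⁴ = 964
964 → 9⁴ + 6⁴ + 4⁴ = 8113
8113 → 8⁴ + 1⁴ + 1⁴ + 3⁴ = 4179
4179 → 4⁴ + 1⁴ + 7⁴ + 9⁴ = 9219
9219 → 9⁴ + 2⁴ + 1⁴ + 9⁴ = 13139
13139 → 1⁴ + 3⁴ + 1⁴ + 3⁴ + 9⁴ = 6725
6725 → 6⁴ + 7⁴ + 2⁴ + 5⁴ = 4338
4338 → 4⁴ + 3⁴ + 3⁴ + 8⁴ = 4514
4514 → 4⁴ + 5⁴ + 1⁴ + 4⁴ = 1138
1138 → 1⁴ + 1⁴ + 3⁴ + 8⁴ = 4179  — 4179 repeats.
That took 14 steps.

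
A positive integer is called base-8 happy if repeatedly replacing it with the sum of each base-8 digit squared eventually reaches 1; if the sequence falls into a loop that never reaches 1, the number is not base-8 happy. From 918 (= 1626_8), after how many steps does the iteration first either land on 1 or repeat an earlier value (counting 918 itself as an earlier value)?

918 = (1,6,2,6)_8 → 1² + 6² + 2² + 6² = 1 + 36 + 4 + 36 = 77
77 = (1,1,5)_8 → 1² + 1² + 5² = 1 + 1 + 25 = 27
27 = (3,3)_8 → 3² + 3² = 9 + 9 = 18
18 = (2,2)_8 → 2² + 2² = 4 + 4 = 8
8 = (1,0)_8 → 1² + 0² = 1 + 0 = 1  — reached 1.
That took 5 steps.

5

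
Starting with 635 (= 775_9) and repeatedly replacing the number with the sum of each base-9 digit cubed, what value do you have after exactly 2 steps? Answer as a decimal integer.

635 = (7,7,5)_9 → 7³ + 7³ + 5³ = 343 + 343 + 125 = 811
811 = (1,1,0,1)_9 → 1³ + 1³ + 0³ + 1³ = 1 + 1 + 0 + 1 = 3

3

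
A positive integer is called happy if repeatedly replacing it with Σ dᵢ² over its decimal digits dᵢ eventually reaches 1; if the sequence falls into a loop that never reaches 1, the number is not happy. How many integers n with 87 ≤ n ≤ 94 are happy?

2

87: 87 → 113 → 11 → 2 → 4 → 16 → 37 → 58 → 89 → 145 → 42 → 20 → 4  (repeats 4)
88: 88 → 128 → 69 → 117 → 51 → 26 → 40 → 16 → 37 → 58 → 89 → 145 → 42 → 20 → 4 → 16  (repeats 16)
89: 89 → 145 → 42 → 20 → 4 → 16 → 37 → 58 → 89  (repeats 89)
90: 90 → 81 → 65 → 61 → 37 → 58 → 89 → 145 → 42 → 20 → 4 → 16 → 37  (repeats 37)
91: 91 → 82 → 68 → 100 → 1  (reaches 1)
92: 92 → 85 → 89 → 145 → 42 → 20 → 4 → 16 → 37 → 58 → 89  (repeats 89)
93: 93 → 90 → 81 → 65 → 61 → 37 → 58 → 89 → 145 → 42 → 20 → 4 → 16 → 37  (repeats 37)
94: 94 → 97 → 130 → 10 → 1  (reaches 1)
happy: 91, 94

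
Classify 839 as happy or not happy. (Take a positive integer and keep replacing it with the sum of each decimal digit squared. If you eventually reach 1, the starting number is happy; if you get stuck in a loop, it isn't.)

not happy

839 → 8² + 3² + 9² = 154
154 → 1² + 5² + 4² = 42
42 → 4² + 2² = 20
20 → 2² + 0² = 4
4 → 4² = 16
16 → 1² + 6² = 37
37 → 3² + 7² = 58
58 → 5² + 8² = 89
89 → 8² + 9² = 145
145 → 1² + 4² + 5² = 42  — 42 already seen; the sequence cycles without reaching 1.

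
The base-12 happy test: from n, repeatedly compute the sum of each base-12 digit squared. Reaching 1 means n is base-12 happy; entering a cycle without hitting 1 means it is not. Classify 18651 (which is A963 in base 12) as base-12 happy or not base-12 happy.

18651 = (10,9,6,3)_12 → 226
226 = (1,6,10)_12 → 137
137 = (11,5)_12 → 146
146 = (1,0,2)_12 → 5
5 = (5)_12 → 25
25 = (2,1)_12 → 5  — 5 already seen; the sequence cycles without reaching 1.

not base-12 happy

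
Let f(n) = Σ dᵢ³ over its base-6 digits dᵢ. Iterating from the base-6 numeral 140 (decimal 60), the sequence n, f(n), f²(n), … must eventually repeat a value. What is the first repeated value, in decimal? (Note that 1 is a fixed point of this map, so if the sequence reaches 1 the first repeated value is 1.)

190

60 = (1,4,0)_6 → 1³ + 4³ + 0³ = 65
65 = (1,4,5)_6 → 1³ + 4³ + 5³ = 190
190 = (5,1,4)_6 → 5³ + 1³ + 4³ = 190  — 190 already appeared earlier.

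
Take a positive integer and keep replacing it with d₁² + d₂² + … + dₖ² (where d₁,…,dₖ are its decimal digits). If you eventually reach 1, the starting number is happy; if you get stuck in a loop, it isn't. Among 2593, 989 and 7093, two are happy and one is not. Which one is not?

2593

2593: 2593 → 119 → 83 → 73 → 58 → 89 → 145 → 42 → 20 → 4 → 16 → 37 → 58  — repeats 58 (not happy)
989: 989 → 226 → 44 → 32 → 13 → 10 → 1  — reaches 1 (happy)
7093: 7093 → 139 → 91 → 82 → 68 → 100 → 1  — reaches 1 (happy)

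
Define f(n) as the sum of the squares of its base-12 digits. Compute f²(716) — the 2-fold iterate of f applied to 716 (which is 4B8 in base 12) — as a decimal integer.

716 = (4,11,8)_12 → 4² + 11² + 8² = 16 + 121 + 64 = 201
201 = (1,4,9)_12 → 1² + 4² + 9² = 1 + 16 + 81 = 98

98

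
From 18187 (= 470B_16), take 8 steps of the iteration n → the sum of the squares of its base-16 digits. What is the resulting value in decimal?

146

18187 = (4,7,0,11)_16 → 186
186 = (11,10)_16 → 221
221 = (13,13)_16 → 338
338 = (1,5,2)_16 → 30
30 = (1,14)_16 → 197
197 = (12,5)_16 → 169
169 = (10,9)_16 → 181
181 = (11,5)_16 → 146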